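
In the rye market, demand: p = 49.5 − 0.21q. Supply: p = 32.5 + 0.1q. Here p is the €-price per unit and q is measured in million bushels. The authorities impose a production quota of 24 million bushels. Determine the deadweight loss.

Competitive equilibrium: 49.5 − 0.21q = 32.5 + 0.1q → q* = 54.8387, p* = 37.9839.
At q = 24: demand price = 49.5 − 0.21·24 = 44.46; supply price = 32.5 + 0.1·24 = 34.9.
Δq = 54.8387 − 24 = 30.8387; wedge = 44.46 − 34.9 = 9.56.
Welfare loss = ½ × 30.8387 × 9.56 = €147.41 million.

€147.41 million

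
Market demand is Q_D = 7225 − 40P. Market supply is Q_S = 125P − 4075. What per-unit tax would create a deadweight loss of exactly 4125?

In inverse form: demand P = 180.625 − 0.025Q, supply P = 32.6 + 0.008Q.
Competitive equilibrium: 180.625 − 0.025Q = 32.6 + 0.008Q → Q* = 4485.6061, P* = 68.4848.
A tax t gives ΔQ = t/0.033 and wedge t, so DWL = t²/0.066.
t²/0.066 = 4125 → t² = 272.25 → t = 16.5.

16.5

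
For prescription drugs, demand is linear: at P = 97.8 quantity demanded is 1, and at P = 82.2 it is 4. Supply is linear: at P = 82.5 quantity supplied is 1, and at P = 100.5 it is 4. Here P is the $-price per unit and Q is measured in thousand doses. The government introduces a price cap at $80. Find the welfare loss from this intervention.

$17.80 thousand

Demand slope = (82.2 − 97.8)/(4 − 1) = −5.2, so P = 103 − 5.2Q.
Supply slope = (100.5 − 82.5)/(4 − 1) = 6, so P = 76.5 + 6Q.
Competitive equilibrium: 103 − 5.2Q = 76.5 + 6Q → Q* = 2.3661, P* = 90.6964.
At the ceiling P = 80, quantity supplied = (80 − 76.5)/6 = 0.5833.
Willingness to pay at Q' = 0.5833: 103 − 5.2·0.5833 = 99.9668.
ΔQ = 2.3661 − 0.5833 = 1.7828; wedge = 99.9668 − 80 = 19.9668.
The triangle = ½ × 1.7828 × 19.9668 = $17.80 thousand.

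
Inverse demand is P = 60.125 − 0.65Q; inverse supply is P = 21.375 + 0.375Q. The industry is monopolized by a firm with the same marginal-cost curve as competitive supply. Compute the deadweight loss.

110.30

Competitive equilibrium: 60.125 − 0.65Q = 21.375 + 0.375Q → Q* = 37.8049, P* = 35.5518.
Marginal revenue: MR = 60.125 − 1.3Q. Set MR = MC: 60.125 − 1.3Q = 21.375 + 0.375Q → Q_m = 23.1343.
Price P_m = 60.125 − 0.65·23.1343 = 45.0877; MC(Q_m) = 21.375 + 0.375·23.1343 = 30.0504.
Competitive Q* = 37.8049, so ΔQ = 14.6706; wedge = 45.0877 − 30.0504 = 15.0373.
DWL = ½ × 14.6706 × 15.0373 = 110.30.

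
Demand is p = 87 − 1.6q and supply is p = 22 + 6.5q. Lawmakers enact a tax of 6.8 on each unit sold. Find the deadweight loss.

2.85

Competitive equilibrium: 87 − 1.6q = 22 + 6.5q → q* = 8.0247, p* = 74.1605.
With the tax, the buyer price exceeds the seller price by 6.8: (87 − 1.6q) − (22 + 6.5q) = 6.8 → q' = 7.1852.
Δq = 8.0247 − 7.1852 = 0.8395; the wedge equals the tax, 6.8.
The triangle = ½ × 0.8395 × 6.8 = 2.85.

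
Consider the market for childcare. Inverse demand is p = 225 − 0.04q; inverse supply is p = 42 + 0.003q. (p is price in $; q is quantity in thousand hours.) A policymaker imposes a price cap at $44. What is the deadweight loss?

Competitive equilibrium: 225 − 0.04q = 42 + 0.003q → q* = 4255.81395, p* = 54.76744.
At the ceiling p = 44, quantity supplied = (44 − 42)/0.003 = 666.66667.
Willingness to pay at q' = 666.66667: 225 − 0.04·666.66667 = 198.33333.
Δq = 4255.81395 − 666.66667 = 3589.14728; wedge = 198.33333 − 44 = 154.33333.
DWL = ½ × 3589.14728 × 154.33333 = $276962.53 thousand.

$276962.53 thousand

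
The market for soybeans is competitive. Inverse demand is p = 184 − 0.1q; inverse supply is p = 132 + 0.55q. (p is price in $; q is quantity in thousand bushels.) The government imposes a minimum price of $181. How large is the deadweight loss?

Competitive equilibrium: 184 − 0.1q = 132 + 0.55q → q* = 80, p* = 176.
At the floor p = 181, quantity demanded = (184 − 181)/0.1 = 30.
Sellers' marginal cost at q' = 30: 132 + 0.55·30 = 148.5.
Δq = 80 − 30 = 50; wedge = 181 − 148.5 = 32.5.
Welfare loss = ½ × 50 × 32.5 = $812.50 thousand.

$812.50 thousand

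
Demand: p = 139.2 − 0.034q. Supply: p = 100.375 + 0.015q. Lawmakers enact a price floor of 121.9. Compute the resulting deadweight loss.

Competitive equilibrium: 139.2 − 0.034q = 100.375 + 0.015q → q* = 792.34694, p* = 112.2602.
At the floor p = 121.9, quantity demanded = (139.2 − 121.9)/0.034 = 508.82353.
Sellers' marginal cost at q' = 508.82353: 100.375 + 0.015·508.82353 = 108.00735.
Δq = 792.34694 − 508.82353 = 283.52341; wedge = 121.9 − 108.00735 = 13.89265.
DWL = ½ × 283.52341 × 13.89265 = 1969.45.

1969.45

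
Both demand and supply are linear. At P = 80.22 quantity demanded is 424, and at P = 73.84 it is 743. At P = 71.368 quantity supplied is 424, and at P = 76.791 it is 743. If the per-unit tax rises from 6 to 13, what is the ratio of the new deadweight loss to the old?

Demand slope = (73.84 − 80.22)/(743 − 424) = −0.02, so P = 88.7 − 0.02Q.
Supply slope = (76.791 − 71.368)/(743 − 424) = 0.017, so P = 64.16 + 0.017Q.
Competitive equilibrium: 88.7 − 0.02Q = 64.16 + 0.017Q → Q* = 663.2432, P* = 75.4351.
For a per-unit tax t: ΔQ = t/0.037, so DWL = ½·t·(t/0.037) = t²/0.074.
At t = 6: DWL = 486.486. At t = 13: DWL = 2283.784.
Ratio = (13/6)² = 4.694.

4.694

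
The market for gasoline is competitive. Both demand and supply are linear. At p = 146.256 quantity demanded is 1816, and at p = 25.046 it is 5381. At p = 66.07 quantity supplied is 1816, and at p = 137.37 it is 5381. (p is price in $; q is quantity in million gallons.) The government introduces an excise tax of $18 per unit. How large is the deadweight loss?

$3000 million

Demand slope = (25.046 − 146.256)/(5381 − 1816) = −0.034, so p = 208 − 0.034q.
Supply slope = (137.37 − 66.07)/(5381 − 1816) = 0.02, so p = 29.75 + 0.02q.
Competitive equilibrium: 208 − 0.034q = 29.75 + 0.02q → q* = 3300.9259, p* = 95.7685.
With the tax, the buyer price exceeds the seller price by 18: (208 − 0.034q) − (29.75 + 0.02q) = 18 → q' = 2967.5926.
Δq = 3300.9259 − 2967.5926 = 333.3333; the wedge equals the tax, 18.
The triangle = ½ × 333.3333 × 18 = $3000 million.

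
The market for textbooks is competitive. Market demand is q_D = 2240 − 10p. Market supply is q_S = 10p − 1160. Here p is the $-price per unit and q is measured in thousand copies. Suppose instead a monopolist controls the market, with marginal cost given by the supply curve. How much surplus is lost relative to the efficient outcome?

$3240 thousand

In inverse form: demand p = 224 − 0.1q, supply p = 116 + 0.1q.
Competitive equilibrium: 224 − 0.1q = 116 + 0.1q → q* = 540, p* = 170.
Marginal revenue: MR = 224 − 0.2q. Set MR = MC: 224 − 0.2q = 116 + 0.1q → q_m = 360.
Price p_m = 224 − 0.1·360 = 188; MC(q_m) = 116 + 0.1·360 = 152.
Competitive q* = 540, so Δq = 180; wedge = 188 − 152 = 36.
DWL = ½ × 180 × 36 = $3240 thousand.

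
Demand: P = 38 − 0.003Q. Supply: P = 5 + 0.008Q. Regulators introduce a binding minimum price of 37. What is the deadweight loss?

39111.11

Competitive equilibrium: 38 − 0.003Q = 5 + 0.008Q → Q* = 3000, P* = 29.
At the floor P = 37, quantity demanded = (38 − 37)/0.003 = 333.33333.
Sellers' marginal cost at Q' = 333.33333: 5 + 0.008·333.33333 = 7.66667.
ΔQ = 3000 − 333.33333 = 2666.66667; wedge = 37 − 7.66667 = 29.33333.
Deadweight loss = ½ × 2666.66667 × 29.33333 = 39111.11.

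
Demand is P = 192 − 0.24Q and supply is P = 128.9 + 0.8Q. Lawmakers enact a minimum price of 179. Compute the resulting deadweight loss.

Competitive equilibrium: 192 − 0.24Q = 128.9 + 0.8Q → Q* = 60.6731, P* = 177.4385.
At the floor P = 179, quantity demanded = (192 − 179)/0.24 = 54.1667.
Sellers' marginal cost at Q' = 54.1667: 128.9 + 0.8·54.1667 = 172.2334.
ΔQ = 60.6731 − 54.1667 = 6.5064; wedge = 179 − 172.2334 = 6.7666.
The triangle = ½ × 6.5064 × 6.7666 = 22.01.

22.01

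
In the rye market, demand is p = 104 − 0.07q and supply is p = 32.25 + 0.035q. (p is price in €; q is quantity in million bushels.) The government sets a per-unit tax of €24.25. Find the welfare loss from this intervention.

€2800.30 million

Competitive equilibrium: 104 − 0.07q = 32.25 + 0.035q → q* = 683.3333, p* = 56.1667.
With the tax, the buyer price exceeds the seller price by 24.25: (104 − 0.07q) − (32.25 + 0.035q) = 24.25 → q' = 452.381.
Δq = 683.3333 − 452.381 = 230.9523; the wedge equals the tax, 24.25.
DWL = ½ × 230.9523 × 24.25 = €2800.30 million.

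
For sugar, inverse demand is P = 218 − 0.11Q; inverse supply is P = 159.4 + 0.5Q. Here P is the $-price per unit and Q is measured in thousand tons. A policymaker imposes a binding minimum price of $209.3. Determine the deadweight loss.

$87.88 thousand

Competitive equilibrium: 218 − 0.11Q = 159.4 + 0.5Q → Q* = 96.0656, P* = 207.4328.
At the floor P = 209.3, quantity demanded = (218 − 209.3)/0.11 = 79.0909.
Sellers' marginal cost at Q' = 79.0909: 159.4 + 0.5·79.0909 = 198.9455.
ΔQ = 96.0656 − 79.0909 = 16.9747; wedge = 209.3 − 198.9455 = 10.3545.
Deadweight loss = ½ × 16.9747 × 10.3545 = $87.88 thousand.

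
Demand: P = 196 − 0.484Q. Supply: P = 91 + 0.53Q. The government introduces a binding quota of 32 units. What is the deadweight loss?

2595.56

Competitive equilibrium: 196 − 0.484Q = 91 + 0.53Q → Q* = 103.5503, P* = 145.8817.
At Q = 32: demand price = 196 − 0.484·32 = 180.512; supply price = 91 + 0.53·32 = 107.96.
ΔQ = 103.5503 − 32 = 71.5503; wedge = 180.512 − 107.96 = 72.552.
DWL = ½ × 71.5503 × 72.552 = 2595.56.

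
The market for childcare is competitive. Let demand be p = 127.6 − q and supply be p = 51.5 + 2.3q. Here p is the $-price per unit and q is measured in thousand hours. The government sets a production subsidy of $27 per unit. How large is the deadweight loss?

$110.45 thousand

Competitive equilibrium: 127.6 − q = 51.5 + 2.3q → q* = 23.0606, p* = 104.5394.
The subsidy lowers effective supply by 27: p = 24.5 + 2.3q.
New quantity: 127.6 − q = 24.5 + 2.3q → q' = 31.2424.
Overproduction Δq = 31.2424 − 23.0606 = 8.1818; wedge = subsidy = 27.
Deadweight loss = ½ × 8.1818 × 27 = $110.45 thousand.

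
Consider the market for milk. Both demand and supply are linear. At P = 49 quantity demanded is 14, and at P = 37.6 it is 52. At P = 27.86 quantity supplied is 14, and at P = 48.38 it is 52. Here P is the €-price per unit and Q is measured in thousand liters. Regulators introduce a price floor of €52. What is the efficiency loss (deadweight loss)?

€519.41 thousand

Demand slope = (37.6 − 49)/(52 − 14) = −0.3, so P = 53.2 − 0.3Q.
Supply slope = (48.38 − 27.86)/(52 − 14) = 0.54, so P = 20.3 + 0.54Q.
Competitive equilibrium: 53.2 − 0.3Q = 20.3 + 0.54Q → Q* = 39.1667, P* = 41.45.
At the floor P = 52, quantity demanded = (53.2 − 52)/0.3 = 4.
Sellers' marginal cost at Q' = 4: 20.3 + 0.54·4 = 22.46.
ΔQ = 39.1667 − 4 = 35.1667; wedge = 52 − 22.46 = 29.54.
DWL = ½ × 35.1667 × 29.54 = €519.41 thousand.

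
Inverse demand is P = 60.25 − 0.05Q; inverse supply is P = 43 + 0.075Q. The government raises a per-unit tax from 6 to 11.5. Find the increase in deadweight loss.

Competitive equilibrium: 60.25 − 0.05Q = 43 + 0.075Q → Q* = 138, P* = 53.35.
For a per-unit tax t: ΔQ = t/0.125, so DWL = ½·t·(t/0.125) = t²/0.25.
At t = 6: DWL = 144. At t = 11.5: DWL = 529.
Increase = 529 − 144 = 385.

385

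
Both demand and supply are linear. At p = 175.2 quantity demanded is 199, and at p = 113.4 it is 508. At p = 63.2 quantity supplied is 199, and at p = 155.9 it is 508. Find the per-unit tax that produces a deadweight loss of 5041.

Demand slope = (113.4 − 175.2)/(508 − 199) = −0.2, so p = 215 − 0.2q.
Supply slope = (155.9 − 63.2)/(508 − 199) = 0.3, so p = 3.5 + 0.3q.
Competitive equilibrium: 215 − 0.2q = 3.5 + 0.3q → q* = 423, p* = 130.4.
A tax t gives Δq = t/0.5 and wedge t, so DWL = t²/1.
t²/1 = 5041 → t² = 5041 → t = 71.

71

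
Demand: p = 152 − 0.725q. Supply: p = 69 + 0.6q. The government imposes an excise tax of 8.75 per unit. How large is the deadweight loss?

28.89

Competitive equilibrium: 152 − 0.725q = 69 + 0.6q → q* = 62.6415, p* = 106.5849.
With the tax, the buyer price exceeds the seller price by 8.75: (152 − 0.725q) − (69 + 0.6q) = 8.75 → q' = 56.0377.
Δq = 62.6415 − 56.0377 = 6.6038; the wedge equals the tax, 8.75.
DWL = ½ × 6.6038 × 8.75 = 28.89.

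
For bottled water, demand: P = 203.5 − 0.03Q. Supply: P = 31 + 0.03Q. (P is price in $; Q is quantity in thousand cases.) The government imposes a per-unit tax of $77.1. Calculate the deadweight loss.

$49536.75 thousand

Competitive equilibrium: 203.5 − 0.03Q = 31 + 0.03Q → Q* = 2875, P* = 117.25.
With the tax, the buyer price exceeds the seller price by 77.1: (203.5 − 0.03Q) − (31 + 0.03Q) = 77.1 → Q' = 1590.
ΔQ = 2875 − 1590 = 1285; the wedge equals the tax, 77.1.
Deadweight loss = ½ × 1285 × 77.1 = $49536.75 thousand.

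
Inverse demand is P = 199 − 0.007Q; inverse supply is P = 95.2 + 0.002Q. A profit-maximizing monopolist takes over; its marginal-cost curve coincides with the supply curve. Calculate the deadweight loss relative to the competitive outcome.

Competitive equilibrium: 199 − 0.007Q = 95.2 + 0.002Q → Q* = 11533.3333, P* = 118.2667.
Marginal revenue: MR = 199 − 0.014Q. Set MR = MC: 199 − 0.014Q = 95.2 + 0.002Q → Q_m = 6487.5.
Price P_m = 199 − 0.007·6487.5 = 153.5875; MC(Q_m) = 95.2 + 0.002·6487.5 = 108.175.
Competitive Q* = 11533.3333, so ΔQ = 5045.8333; wedge = 153.5875 − 108.175 = 45.4125.
Welfare loss = ½ × 5045.8333 × 45.4125 = 114571.95.

114571.95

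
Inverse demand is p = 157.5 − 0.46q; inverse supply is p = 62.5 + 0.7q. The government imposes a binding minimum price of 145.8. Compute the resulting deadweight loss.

1849

Competitive equilibrium: 157.5 − 0.46q = 62.5 + 0.7q → q* = 81.8966, p* = 119.8276.
At the floor p = 145.8, quantity demanded = (157.5 − 145.8)/0.46 = 25.4348.
Sellers' marginal cost at q' = 25.4348: 62.5 + 0.7·25.4348 = 80.3044.
Δq = 81.8966 − 25.4348 = 56.4618; wedge = 145.8 − 80.3044 = 65.4956.
Welfare loss = ½ × 56.4618 × 65.4956 = 1849.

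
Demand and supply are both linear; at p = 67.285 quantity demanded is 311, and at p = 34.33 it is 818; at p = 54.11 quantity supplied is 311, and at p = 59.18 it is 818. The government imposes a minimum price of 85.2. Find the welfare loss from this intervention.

Demand slope = (34.33 − 67.285)/(818 − 311) = −0.065, so p = 87.5 − 0.065q.
Supply slope = (59.18 − 54.11)/(818 − 311) = 0.01, so p = 51 + 0.01q.
Competitive equilibrium: 87.5 − 0.065q = 51 + 0.01q → q* = 486.66667, p* = 55.86667.
At the floor p = 85.2, quantity demanded = (87.5 − 85.2)/0.065 = 35.38462.
Sellers' marginal cost at q' = 35.38462: 51 + 0.01·35.38462 = 51.35385.
Δq = 486.66667 − 35.38462 = 451.28205; wedge = 85.2 − 51.35385 = 33.84615.
DWL = ½ × 451.28205 × 33.84615 = 7637.08.

7637.08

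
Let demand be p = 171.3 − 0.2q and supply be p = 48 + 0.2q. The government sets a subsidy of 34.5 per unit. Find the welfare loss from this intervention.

1487.81

Competitive equilibrium: 171.3 − 0.2q = 48 + 0.2q → q* = 308.25, p* = 109.65.
The subsidy lowers effective supply by 34.5: p = 13.5 + 0.2q.
New quantity: 171.3 − 0.2q = 13.5 + 0.2q → q' = 394.5.
Overproduction Δq = 394.5 − 308.25 = 86.25; wedge = subsidy = 34.5.
The triangle = ½ × 86.25 × 34.5 = 1487.81.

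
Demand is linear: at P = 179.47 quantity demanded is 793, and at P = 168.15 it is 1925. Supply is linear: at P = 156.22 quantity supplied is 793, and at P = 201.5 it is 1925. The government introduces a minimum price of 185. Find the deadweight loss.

25908.10

Demand slope = (168.15 − 179.47)/(1925 − 793) = −0.01, so P = 187.4 − 0.01Q.
Supply slope = (201.5 − 156.22)/(1925 − 793) = 0.04, so P = 124.5 + 0.04Q.
Competitive equilibrium: 187.4 − 0.01Q = 124.5 + 0.04Q → Q* = 1258, P* = 174.82.
At the floor P = 185, quantity demanded = (187.4 − 185)/0.01 = 240.
Sellers' marginal cost at Q' = 240: 124.5 + 0.04·240 = 134.1.
ΔQ = 1258 − 240 = 1018; wedge = 185 − 134.1 = 50.9.
The triangle = ½ × 1018 × 50.9 = 25908.10.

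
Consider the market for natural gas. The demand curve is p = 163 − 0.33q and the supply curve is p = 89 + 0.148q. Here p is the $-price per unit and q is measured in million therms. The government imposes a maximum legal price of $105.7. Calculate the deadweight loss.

$421.07 million

Competitive equilibrium: 163 − 0.33q = 89 + 0.148q → q* = 154.8117, p* = 111.9121.
At the ceiling p = 105.7, quantity supplied = (105.7 − 89)/0.148 = 112.8378.
Willingness to pay at q' = 112.8378: 163 − 0.33·112.8378 = 125.7635.
Δq = 154.8117 − 112.8378 = 41.9739; wedge = 125.7635 − 105.7 = 20.0635.
Deadweight loss = ½ × 41.9739 × 20.0635 = $421.07 million.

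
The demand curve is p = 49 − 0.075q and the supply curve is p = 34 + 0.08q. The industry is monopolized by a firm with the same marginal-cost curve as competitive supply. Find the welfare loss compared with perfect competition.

Competitive equilibrium: 49 − 0.075q = 34 + 0.08q → q* = 96.7742, p* = 41.7419.
Marginal revenue: MR = 49 − 0.15q. Set MR = MC: 49 − 0.15q = 34 + 0.08q → q_m = 65.2174.
Price p_m = 49 − 0.075·65.2174 = 44.1087; MC(q_m) = 34 + 0.08·65.2174 = 39.2174.
Competitive q* = 96.7742, so Δq = 31.5568; wedge = 44.1087 − 39.2174 = 4.8913.
Deadweight loss = ½ × 31.5568 × 4.8913 = 77.18.

77.18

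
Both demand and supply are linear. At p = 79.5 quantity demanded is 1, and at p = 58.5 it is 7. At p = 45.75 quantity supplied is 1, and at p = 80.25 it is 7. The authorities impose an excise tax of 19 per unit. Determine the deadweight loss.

Demand slope = (58.5 − 79.5)/(7 − 1) = −3.5, so p = 83 − 3.5q.
Supply slope = (80.25 − 45.75)/(7 − 1) = 5.75, so p = 40 + 5.75q.
Competitive equilibrium: 83 − 3.5q = 40 + 5.75q → q* = 4.6486, p* = 66.7297.
With the tax, the buyer price exceeds the seller price by 19: (83 − 3.5q) − (40 + 5.75q) = 19 → q' = 2.5946.
Δq = 4.6486 − 2.5946 = 2.054; the wedge equals the tax, 19.
Welfare loss = ½ × 2.054 × 19 = 19.51.

19.51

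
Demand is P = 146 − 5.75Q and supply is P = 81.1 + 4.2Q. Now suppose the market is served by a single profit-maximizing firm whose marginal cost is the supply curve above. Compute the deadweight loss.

Competitive equilibrium: 146 − 5.75Q = 81.1 + 4.2Q → Q* = 6.5226, P* = 108.495.
Marginal revenue: MR = 146 − 11.5Q. Set MR = MC: 146 − 11.5Q = 81.1 + 4.2Q → Q_m = 4.1338.
Price P_m = 146 − 5.75·4.1338 = 122.2307; MC(Q_m) = 81.1 + 4.2·4.1338 = 98.462.
Competitive Q* = 6.5226, so ΔQ = 2.3888; wedge = 122.2307 − 98.462 = 23.7687.
Deadweight loss = ½ × 2.3888 × 23.7687 = 28.39.

28.39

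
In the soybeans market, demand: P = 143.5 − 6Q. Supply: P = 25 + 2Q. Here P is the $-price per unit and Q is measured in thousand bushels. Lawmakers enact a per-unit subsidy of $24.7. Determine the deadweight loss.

$38.13 thousand

Competitive equilibrium: 143.5 − 6Q = 25 + 2Q → Q* = 14.8125, P* = 54.625.
The subsidy lowers effective supply by 24.7: P = 0.3 + 2Q.
New quantity: 143.5 − 6Q = 0.3 + 2Q → Q' = 17.9.
Overproduction ΔQ = 17.9 − 14.8125 = 3.0875; wedge = subsidy = 24.7.
Deadweight loss = ½ × 3.0875 × 24.7 = $38.13 thousand.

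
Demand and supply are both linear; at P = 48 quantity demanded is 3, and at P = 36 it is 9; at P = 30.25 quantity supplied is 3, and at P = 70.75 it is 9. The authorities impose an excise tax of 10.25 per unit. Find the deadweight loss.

Demand slope = (36 − 48)/(9 − 3) = −2, so P = 54 − 2Q.
Supply slope = (70.75 − 30.25)/(9 − 3) = 6.75, so P = 10 + 6.75Q.
Competitive equilibrium: 54 − 2Q = 10 + 6.75Q → Q* = 5.0286, P* = 43.9429.
With the tax, the buyer price exceeds the seller price by 10.25: (54 − 2Q) − (10 + 6.75Q) = 10.25 → Q' = 3.8571.
ΔQ = 5.0286 − 3.8571 = 1.1715; the wedge equals the tax, 10.25.
DWL = ½ × 1.1715 × 10.25 = 6.

6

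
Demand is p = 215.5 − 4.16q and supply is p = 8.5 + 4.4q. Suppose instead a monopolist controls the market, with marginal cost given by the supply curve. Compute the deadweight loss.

267.70

Competitive equilibrium: 215.5 − 4.16q = 8.5 + 4.4q → q* = 24.1822, p* = 114.9019.
Marginal revenue: MR = 215.5 − 8.32q. Set MR = MC: 215.5 − 8.32q = 8.5 + 4.4q → q_m = 16.2736.
Price p_m = 215.5 − 4.16·16.2736 = 147.8018; MC(q_m) = 8.5 + 4.4·16.2736 = 80.1038.
Competitive q* = 24.1822, so Δq = 7.9086; wedge = 147.8018 − 80.1038 = 67.698.
DWL = ½ × 7.9086 × 67.698 = 267.70.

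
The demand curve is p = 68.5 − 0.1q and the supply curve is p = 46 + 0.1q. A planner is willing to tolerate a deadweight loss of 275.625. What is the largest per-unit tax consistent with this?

Competitive equilibrium: 68.5 − 0.1q = 46 + 0.1q → q* = 112.5, p* = 57.25.
A tax t gives Δq = t/0.2 and wedge t, so DWL = t²/0.4.
t²/0.4 = 275.625 → t² = 110.25 → t = 10.5.

10.5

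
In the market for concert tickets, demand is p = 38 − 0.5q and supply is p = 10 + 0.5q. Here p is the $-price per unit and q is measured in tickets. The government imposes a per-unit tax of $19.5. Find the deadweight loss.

$190.125

Competitive equilibrium: 38 − 0.5q = 10 + 0.5q → q* = 28, p* = 24.
With the tax, the buyer price exceeds the seller price by 19.5: (38 − 0.5q) − (10 + 0.5q) = 19.5 → q' = 8.5.
Δq = 28 − 8.5 = 19.5; the wedge equals the tax, 19.5.
The triangle = ½ × 19.5 × 19.5 = $190.125.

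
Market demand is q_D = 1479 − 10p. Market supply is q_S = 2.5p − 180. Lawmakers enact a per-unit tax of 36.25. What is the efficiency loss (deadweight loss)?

1314.06

In inverse form: demand p = 147.9 − 0.1q, supply p = 72 + 0.4q.
Competitive equilibrium: 147.9 − 0.1q = 72 + 0.4q → q* = 151.8, p* = 132.72.
With the tax, the buyer price exceeds the seller price by 36.25: (147.9 − 0.1q) − (72 + 0.4q) = 36.25 → q' = 79.3.
Δq = 151.8 − 79.3 = 72.5; the wedge equals the tax, 36.25.
Welfare loss = ½ × 72.5 × 36.25 = 1314.06.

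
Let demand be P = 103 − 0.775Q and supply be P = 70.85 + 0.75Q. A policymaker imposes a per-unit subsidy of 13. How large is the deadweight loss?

55.41

Competitive equilibrium: 103 − 0.775Q = 70.85 + 0.75Q → Q* = 21.082, P* = 86.6615.
The subsidy lowers effective supply by 13: P = 57.85 + 0.75Q.
New quantity: 103 − 0.775Q = 57.85 + 0.75Q → Q' = 29.6066.
Overproduction ΔQ = 29.6066 − 21.082 = 8.5246; wedge = subsidy = 13.
The triangle = ½ × 8.5246 × 13 = 55.41.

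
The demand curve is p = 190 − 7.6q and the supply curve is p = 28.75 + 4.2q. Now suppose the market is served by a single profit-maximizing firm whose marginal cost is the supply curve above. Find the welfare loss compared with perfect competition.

169.09

Competitive equilibrium: 190 − 7.6q = 28.75 + 4.2q → q* = 13.6653, p* = 86.1441.
Marginal revenue: MR = 190 − 15.2q. Set MR = MC: 190 − 15.2q = 28.75 + 4.2q → q_m = 8.3119.
Price p_m = 190 − 7.6·8.3119 = 126.8296; MC(q_m) = 28.75 + 4.2·8.3119 = 63.66.
Competitive q* = 13.6653, so Δq = 5.3534; wedge = 126.8296 − 63.66 = 63.1696.
The triangle = ½ × 5.3534 × 63.1696 = 169.09.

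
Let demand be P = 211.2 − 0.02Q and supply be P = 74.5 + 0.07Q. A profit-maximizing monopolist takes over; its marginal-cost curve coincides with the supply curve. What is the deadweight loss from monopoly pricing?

Competitive equilibrium: 211.2 − 0.02Q = 74.5 + 0.07Q → Q* = 1518.8889, P* = 180.8222.
Marginal revenue: MR = 211.2 − 0.04Q. Set MR = MC: 211.2 − 0.04Q = 74.5 + 0.07Q → Q_m = 1242.7273.
Price P_m = 211.2 − 0.02·1242.7273 = 186.3455; MC(Q_m) = 74.5 + 0.07·1242.7273 = 161.4909.
Competitive Q* = 1518.8889, so ΔQ = 276.1616; wedge = 186.3455 − 161.4909 = 24.8546.
The triangle = ½ × 276.1616 × 24.8546 = 3431.94.

3431.94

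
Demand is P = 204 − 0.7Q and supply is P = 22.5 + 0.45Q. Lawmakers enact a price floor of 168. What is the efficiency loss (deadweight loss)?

6509.25

Competitive equilibrium: 204 − 0.7Q = 22.5 + 0.45Q → Q* = 157.82609, P* = 93.52174.
At the floor P = 168, quantity demanded = (204 − 168)/0.7 = 51.42857.
Sellers' marginal cost at Q' = 51.42857: 22.5 + 0.45·51.42857 = 45.64286.
ΔQ = 157.82609 − 51.42857 = 106.39752; wedge = 168 − 45.64286 = 122.35714.
Welfare loss = ½ × 106.39752 × 122.35714 = 6509.25.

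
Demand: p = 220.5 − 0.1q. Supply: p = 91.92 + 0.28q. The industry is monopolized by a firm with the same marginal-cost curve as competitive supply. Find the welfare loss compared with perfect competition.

944.17

Competitive equilibrium: 220.5 − 0.1q = 91.92 + 0.28q → q* = 338.3684, p* = 186.6632.
Marginal revenue: MR = 220.5 − 0.2q. Set MR = MC: 220.5 − 0.2q = 91.92 + 0.28q → q_m = 267.875.
Price p_m = 220.5 − 0.1·267.875 = 193.7125; MC(q_m) = 91.92 + 0.28·267.875 = 166.925.
Competitive q* = 338.3684, so Δq = 70.4934; wedge = 193.7125 − 166.925 = 26.7875.
DWL = ½ × 70.4934 × 26.7875 = 944.17.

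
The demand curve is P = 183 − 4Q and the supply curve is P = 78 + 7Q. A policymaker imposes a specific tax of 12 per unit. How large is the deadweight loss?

6.55

Competitive equilibrium: 183 − 4Q = 78 + 7Q → Q* = 9.5455, P* = 144.8182.
With the tax, the buyer price exceeds the seller price by 12: (183 − 4Q) − (78 + 7Q) = 12 → Q' = 8.4545.
ΔQ = 9.5455 − 8.4545 = 1.091; the wedge equals the tax, 12.
Deadweight loss = ½ × 1.091 × 12 = 6.55.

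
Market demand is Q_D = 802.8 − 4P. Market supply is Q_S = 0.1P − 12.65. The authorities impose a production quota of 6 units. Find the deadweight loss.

In inverse form: demand P = 200.7 − 0.25Q, supply P = 126.5 + 10Q.
Competitive equilibrium: 200.7 − 0.25Q = 126.5 + 10Q → Q* = 7.239, P* = 198.8902.
At Q = 6: demand price = 200.7 − 0.25·6 = 199.2; supply price = 126.5 + 10·6 = 186.5.
ΔQ = 7.239 − 6 = 1.239; wedge = 199.2 − 186.5 = 12.7.
Deadweight loss = ½ × 1.239 × 12.7 = 7.87.

7.87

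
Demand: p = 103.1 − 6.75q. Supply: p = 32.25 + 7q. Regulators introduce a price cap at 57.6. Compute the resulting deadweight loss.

16.12

Competitive equilibrium: 103.1 − 6.75q = 32.25 + 7q → q* = 5.1527, p* = 68.3191.
At the ceiling p = 57.6, quantity supplied = (57.6 − 32.25)/7 = 3.6214.
Willingness to pay at q' = 3.6214: 103.1 − 6.75·3.6214 = 78.6556.
Δq = 5.1527 − 3.6214 = 1.5313; wedge = 78.6556 − 57.6 = 21.0556.
Deadweight loss = ½ × 1.5313 × 21.0556 = 16.12.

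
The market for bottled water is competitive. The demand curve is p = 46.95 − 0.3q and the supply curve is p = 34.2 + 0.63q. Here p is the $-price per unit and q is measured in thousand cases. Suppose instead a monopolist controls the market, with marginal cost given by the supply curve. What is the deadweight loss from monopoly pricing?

$5.20 thousand

Competitive equilibrium: 46.95 − 0.3q = 34.2 + 0.63q → q* = 13.7097, p* = 42.8371.
Marginal revenue: MR = 46.95 − 0.6q. Set MR = MC: 46.95 − 0.6q = 34.2 + 0.63q → q_m = 10.3659.
Price p_m = 46.95 − 0.3·10.3659 = 43.8402; MC(q_m) = 34.2 + 0.63·10.3659 = 40.7305.
Competitive q* = 13.7097, so Δq = 3.3438; wedge = 43.8402 − 40.7305 = 3.1097.
Welfare loss = ½ × 3.3438 × 3.1097 = $5.20 thousand.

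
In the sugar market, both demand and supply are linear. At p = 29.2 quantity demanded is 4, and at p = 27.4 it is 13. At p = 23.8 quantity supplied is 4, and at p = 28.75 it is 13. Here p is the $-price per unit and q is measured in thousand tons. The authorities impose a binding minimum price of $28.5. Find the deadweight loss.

$5.13 thousand

Demand slope = (27.4 − 29.2)/(13 − 4) = −0.2, so p = 30 − 0.2q.
Supply slope = (28.75 − 23.8)/(13 − 4) = 0.55, so p = 21.6 + 0.55q.
Competitive equilibrium: 30 − 0.2q = 21.6 + 0.55q → q* = 11.2, p* = 27.76.
At the floor p = 28.5, quantity demanded = (30 − 28.5)/0.2 = 7.5.
Sellers' marginal cost at q' = 7.5: 21.6 + 0.55·7.5 = 25.725.
Δq = 11.2 − 7.5 = 3.7; wedge = 28.5 − 25.725 = 2.775.
The triangle = ½ × 3.7 × 2.775 = $5.13 thousand.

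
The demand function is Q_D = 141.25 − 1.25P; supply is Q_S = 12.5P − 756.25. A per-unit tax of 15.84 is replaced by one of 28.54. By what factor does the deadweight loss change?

In inverse form: demand P = 113 − 0.8Q, supply P = 60.5 + 0.08Q.
Competitive equilibrium: 113 − 0.8Q = 60.5 + 0.08Q → Q* = 59.6591, P* = 65.2727.
For a per-unit tax t: ΔQ = t/0.88, so DWL = ½·t·(t/0.88) = t²/1.76.
At t = 15.84: DWL = 142.56. At t = 28.54: DWL = 462.802.
Ratio = (28.54/15.84)² = 3.246.

3.246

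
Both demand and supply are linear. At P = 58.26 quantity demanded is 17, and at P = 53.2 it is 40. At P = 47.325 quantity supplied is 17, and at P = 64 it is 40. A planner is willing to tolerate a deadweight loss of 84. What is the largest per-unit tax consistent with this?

Demand slope = (53.2 − 58.26)/(40 − 17) = −0.22, so P = 62 − 0.22Q.
Supply slope = (64 − 47.325)/(40 − 17) = 0.725, so P = 35 + 0.725Q.
Competitive equilibrium: 62 − 0.22Q = 35 + 0.725Q → Q* = 28.5714, P* = 55.7143.
A tax t gives ΔQ = t/0.945 and wedge t, so DWL = t²/1.89.
t²/1.89 = 84 → t² = 158.76 → t = 12.6.

12.6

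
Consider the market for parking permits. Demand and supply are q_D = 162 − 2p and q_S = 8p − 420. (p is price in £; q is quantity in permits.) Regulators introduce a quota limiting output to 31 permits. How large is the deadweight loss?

£66.61

In inverse form: demand p = 81 − 0.5q, supply p = 52.5 + 0.125q.
Competitive equilibrium: 81 − 0.5q = 52.5 + 0.125q → q* = 45.6, p* = 58.2.
At q = 31: demand price = 81 − 0.5·31 = 65.5; supply price = 52.5 + 0.125·31 = 56.375.
Δq = 45.6 − 31 = 14.6; wedge = 65.5 − 56.375 = 9.125.
The triangle = ½ × 14.6 × 9.125 = £66.61.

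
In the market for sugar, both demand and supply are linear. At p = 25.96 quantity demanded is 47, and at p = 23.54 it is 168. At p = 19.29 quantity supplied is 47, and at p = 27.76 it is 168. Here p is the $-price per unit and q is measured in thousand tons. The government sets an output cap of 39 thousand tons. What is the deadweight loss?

$303.40 thousand

Demand slope = (23.54 − 25.96)/(168 − 47) = −0.02, so p = 26.9 − 0.02q.
Supply slope = (27.76 − 19.29)/(168 − 47) = 0.07, so p = 16 + 0.07q.
Competitive equilibrium: 26.9 − 0.02q = 16 + 0.07q → q* = 121.1111, p* = 24.4778.
At q = 39: demand price = 26.9 − 0.02·39 = 26.12; supply price = 16 + 0.07·39 = 18.73.
Δq = 121.1111 − 39 = 82.1111; wedge = 26.12 − 18.73 = 7.39.
Deadweight loss = ½ × 82.1111 × 7.39 = $303.40 thousand.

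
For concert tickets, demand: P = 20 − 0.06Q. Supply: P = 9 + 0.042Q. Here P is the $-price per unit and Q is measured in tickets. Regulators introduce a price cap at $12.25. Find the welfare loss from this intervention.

$47.33

Competitive equilibrium: 20 − 0.06Q = 9 + 0.042Q → Q* = 107.84314, P* = 13.52941.
At the ceiling P = 12.25, quantity supplied = (12.25 − 9)/0.042 = 77.38095.
Willingness to pay at Q' = 77.38095: 20 − 0.06·77.38095 = 15.35714.
ΔQ = 107.84314 − 77.38095 = 30.46219; wedge = 15.35714 − 12.25 = 3.10714.
The triangle = ½ × 30.46219 × 3.10714 = $47.33.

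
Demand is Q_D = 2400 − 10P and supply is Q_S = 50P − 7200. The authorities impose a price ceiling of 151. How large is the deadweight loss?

In inverse form: demand P = 240 − 0.1Q, supply P = 144 + 0.02Q.
Competitive equilibrium: 240 − 0.1Q = 144 + 0.02Q → Q* = 800, P* = 160.
At the ceiling P = 151, quantity supplied = (151 − 144)/0.02 = 350.
Willingness to pay at Q' = 350: 240 − 0.1·350 = 205.
ΔQ = 800 − 350 = 450; wedge = 205 − 151 = 54.
Welfare loss = ½ × 450 × 54 = 12150.

12150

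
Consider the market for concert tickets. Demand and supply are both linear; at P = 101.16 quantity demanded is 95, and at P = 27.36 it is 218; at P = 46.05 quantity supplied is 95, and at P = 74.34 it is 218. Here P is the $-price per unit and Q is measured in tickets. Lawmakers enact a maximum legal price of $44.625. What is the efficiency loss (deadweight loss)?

Demand slope = (27.36 − 101.16)/(218 − 95) = −0.6, so P = 158.16 − 0.6Q.
Supply slope = (74.34 − 46.05)/(218 − 95) = 0.23, so P = 24.2 + 0.23Q.
Competitive equilibrium: 158.16 − 0.6Q = 24.2 + 0.23Q → Q* = 161.3976, P* = 61.3214.
At the ceiling P = 44.625, quantity supplied = (44.625 − 24.2)/0.23 = 88.8043.
Willingness to pay at Q' = 88.8043: 158.16 − 0.6·88.8043 = 104.8774.
ΔQ = 161.3976 − 88.8043 = 72.5933; wedge = 104.8774 − 44.625 = 60.2524.
Deadweight loss = ½ × 72.5933 × 60.2524 = $2186.96.

$2186.96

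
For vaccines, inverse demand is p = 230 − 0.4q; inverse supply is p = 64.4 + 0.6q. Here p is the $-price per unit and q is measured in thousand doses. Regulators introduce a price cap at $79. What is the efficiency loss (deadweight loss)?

$9978.14 thousand

Competitive equilibrium: 230 − 0.4q = 64.4 + 0.6q → q* = 165.6, p* = 163.76.
At the ceiling p = 79, quantity supplied = (79 − 64.4)/0.6 = 24.3333.
Willingness to pay at q' = 24.3333: 230 − 0.4·24.3333 = 220.2667.
Δq = 165.6 − 24.3333 = 141.2667; wedge = 220.2667 − 79 = 141.2667.
Welfare loss = ½ × 141.2667 × 141.2667 = $9978.14 thousand.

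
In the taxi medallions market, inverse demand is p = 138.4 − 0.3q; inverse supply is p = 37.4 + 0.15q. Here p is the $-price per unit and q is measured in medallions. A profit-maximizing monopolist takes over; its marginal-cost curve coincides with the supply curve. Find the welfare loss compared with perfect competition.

$1813.51

Competitive equilibrium: 138.4 − 0.3q = 37.4 + 0.15q → q* = 224.4444, p* = 71.0667.
Marginal revenue: MR = 138.4 − 0.6q. Set MR = MC: 138.4 − 0.6q = 37.4 + 0.15q → q_m = 134.6667.
Price p_m = 138.4 − 0.3·134.6667 = 98; MC(q_m) = 37.4 + 0.15·134.6667 = 57.6.
Competitive q* = 224.4444, so Δq = 89.7777; wedge = 98 − 57.6 = 40.4.
DWL = ½ × 89.7777 × 40.4 = $1813.51.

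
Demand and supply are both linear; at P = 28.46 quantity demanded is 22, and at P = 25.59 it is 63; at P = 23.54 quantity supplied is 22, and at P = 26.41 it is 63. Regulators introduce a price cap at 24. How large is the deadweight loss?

Demand slope = (25.59 − 28.46)/(63 − 22) = −0.07, so P = 30 − 0.07Q.
Supply slope = (26.41 − 23.54)/(63 − 22) = 0.07, so P = 22 + 0.07Q.
Competitive equilibrium: 30 − 0.07Q = 22 + 0.07Q → Q* = 57.1429, P* = 26.
At the ceiling P = 24, quantity supplied = (24 − 22)/0.07 = 28.5714.
Willingness to pay at Q' = 28.5714: 30 − 0.07·28.5714 = 28.
ΔQ = 57.1429 − 28.5714 = 28.5715; wedge = 28 − 24 = 4.
DWL = ½ × 28.5715 × 4 = 57.14.

57.14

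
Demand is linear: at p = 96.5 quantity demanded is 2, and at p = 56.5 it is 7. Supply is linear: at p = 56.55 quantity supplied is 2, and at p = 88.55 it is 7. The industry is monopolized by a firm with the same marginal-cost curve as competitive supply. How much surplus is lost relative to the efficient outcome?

20.93

Demand slope = (56.5 − 96.5)/(7 − 2) = −8, so p = 112.5 − 8q.
Supply slope = (88.55 − 56.55)/(7 − 2) = 6.4, so p = 43.75 + 6.4q.
Competitive equilibrium: 112.5 − 8q = 43.75 + 6.4q → q* = 4.7743, p* = 74.3056.
Marginal revenue: MR = 112.5 − 16q. Set MR = MC: 112.5 − 16q = 43.75 + 6.4q → q_m = 3.0692.
Price p_m = 112.5 − 8·3.0692 = 87.9464; MC(q_m) = 43.75 + 6.4·3.0692 = 63.3929.
Competitive q* = 4.7743, so Δq = 1.7051; wedge = 87.9464 − 63.3929 = 24.5535.
DWL = ½ × 1.7051 × 24.5535 = 20.93.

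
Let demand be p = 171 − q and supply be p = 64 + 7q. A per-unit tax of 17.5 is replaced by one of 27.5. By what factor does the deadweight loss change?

2.469

Competitive equilibrium: 171 − q = 64 + 7q → q* = 13.375, p* = 157.625.
For a per-unit tax t: Δq = t/8, so DWL = ½·t·(t/8) = t²/16.
At t = 17.5: DWL = 19.141. At t = 27.5: DWL = 47.266.
Ratio = (27.5/17.5)² = 2.469.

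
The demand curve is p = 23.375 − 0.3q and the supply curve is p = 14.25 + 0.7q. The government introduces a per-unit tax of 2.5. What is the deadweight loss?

Competitive equilibrium: 23.375 − 0.3q = 14.25 + 0.7q → q* = 9.125, p* = 20.6375.
With the tax, the buyer price exceeds the seller price by 2.5: (23.375 − 0.3q) − (14.25 + 0.7q) = 2.5 → q' = 6.625.
Δq = 9.125 − 6.625 = 2.5; the wedge equals the tax, 2.5.
DWL = ½ × 2.5 × 2.5 = 3.125.

3.125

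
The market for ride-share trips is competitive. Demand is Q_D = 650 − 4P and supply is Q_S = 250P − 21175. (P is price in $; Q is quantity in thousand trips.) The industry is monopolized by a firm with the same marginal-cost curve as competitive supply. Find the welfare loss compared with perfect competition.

$2931.67 thousand

In inverse form: demand P = 162.5 − 0.25Q, supply P = 84.7 + 0.004Q.
Competitive equilibrium: 162.5 − 0.25Q = 84.7 + 0.004Q → Q* = 306.29921, P* = 85.9252.
Marginal revenue: MR = 162.5 − 0.5Q. Set MR = MC: 162.5 − 0.5Q = 84.7 + 0.004Q → Q_m = 154.36508.
Price P_m = 162.5 − 0.25·154.36508 = 123.90873; MC(Q_m) = 84.7 + 0.004·154.36508 = 85.31746.
Competitive Q* = 306.29921, so ΔQ = 151.93413; wedge = 123.90873 − 85.31746 = 38.59127.
Welfare loss = ½ × 151.93413 × 38.59127 = $2931.67 thousand.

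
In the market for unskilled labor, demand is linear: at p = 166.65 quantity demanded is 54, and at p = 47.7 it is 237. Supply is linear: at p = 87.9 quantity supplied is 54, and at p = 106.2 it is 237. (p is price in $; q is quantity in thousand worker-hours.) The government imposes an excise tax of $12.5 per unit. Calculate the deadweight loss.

$104.17 thousand

Demand slope = (47.7 − 166.65)/(237 − 54) = −0.65, so p = 201.75 − 0.65q.
Supply slope = (106.2 − 87.9)/(237 − 54) = 0.1, so p = 82.5 + 0.1q.
Competitive equilibrium: 201.75 − 0.65q = 82.5 + 0.1q → q* = 159, p* = 98.4.
With the tax, the buyer price exceeds the seller price by 12.5: (201.75 − 0.65q) − (82.5 + 0.1q) = 12.5 → q' = 142.3333.
Δq = 159 − 142.3333 = 16.6667; the wedge equals the tax, 12.5.
Deadweight loss = ½ × 16.6667 × 12.5 = $104.17 thousand.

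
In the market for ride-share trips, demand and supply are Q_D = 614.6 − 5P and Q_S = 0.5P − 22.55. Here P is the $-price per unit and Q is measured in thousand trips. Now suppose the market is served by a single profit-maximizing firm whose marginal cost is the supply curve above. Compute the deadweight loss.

$9.56 thousand

In inverse form: demand P = 122.92 − 0.2Q, supply P = 45.1 + 2Q.
Competitive equilibrium: 122.92 − 0.2Q = 45.1 + 2Q → Q* = 35.3727, P* = 115.8455.
Marginal revenue: MR = 122.92 − 0.4Q. Set MR = MC: 122.92 − 0.4Q = 45.1 + 2Q → Q_m = 32.425.
Price P_m = 122.92 − 0.2·32.425 = 116.435; MC(Q_m) = 45.1 + 2·32.425 = 109.95.
Competitive Q* = 35.3727, so ΔQ = 2.9477; wedge = 116.435 − 109.95 = 6.485.
The triangle = ½ × 2.9477 × 6.485 = $9.56 thousand.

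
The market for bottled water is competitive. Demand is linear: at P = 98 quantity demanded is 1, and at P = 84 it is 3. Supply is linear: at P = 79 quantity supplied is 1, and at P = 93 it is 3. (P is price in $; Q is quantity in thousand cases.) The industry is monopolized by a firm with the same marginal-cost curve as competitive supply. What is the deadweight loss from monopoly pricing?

$4.32 thousand

Demand slope = (84 − 98)/(3 − 1) = −7, so P = 105 − 7Q.
Supply slope = (93 − 79)/(3 − 1) = 7, so P = 72 + 7Q.
Competitive equilibrium: 105 − 7Q = 72 + 7Q → Q* = 2.3571, P* = 88.5.
Marginal revenue: MR = 105 − 14Q. Set MR = MC: 105 − 14Q = 72 + 7Q → Q_m = 1.5714.
Price P_m = 105 − 7·1.5714 = 94.0002; MC(Q_m) = 72 + 7·1.5714 = 82.9998.
Competitive Q* = 2.3571, so ΔQ = 0.7857; wedge = 94.0002 − 82.9998 = 11.0004.
Deadweight loss = ½ × 0.7857 × 11.0004 = $4.32 thousand.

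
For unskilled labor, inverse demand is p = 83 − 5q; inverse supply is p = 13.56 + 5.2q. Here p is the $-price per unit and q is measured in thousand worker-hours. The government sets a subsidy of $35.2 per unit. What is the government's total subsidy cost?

Competitive equilibrium: 83 − 5q = 13.56 + 5.2q → q* = 6.8078, p* = 48.9608.
The subsidy lowers effective supply by 35.2: p = 5.2q − 21.64.
New quantity: 83 − 5q = 5.2q − 21.64 → q' = 10.2588.
Total subsidy cost = 35.2 × 10.2588 = $361.11 thousand.

$361.11 thousand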